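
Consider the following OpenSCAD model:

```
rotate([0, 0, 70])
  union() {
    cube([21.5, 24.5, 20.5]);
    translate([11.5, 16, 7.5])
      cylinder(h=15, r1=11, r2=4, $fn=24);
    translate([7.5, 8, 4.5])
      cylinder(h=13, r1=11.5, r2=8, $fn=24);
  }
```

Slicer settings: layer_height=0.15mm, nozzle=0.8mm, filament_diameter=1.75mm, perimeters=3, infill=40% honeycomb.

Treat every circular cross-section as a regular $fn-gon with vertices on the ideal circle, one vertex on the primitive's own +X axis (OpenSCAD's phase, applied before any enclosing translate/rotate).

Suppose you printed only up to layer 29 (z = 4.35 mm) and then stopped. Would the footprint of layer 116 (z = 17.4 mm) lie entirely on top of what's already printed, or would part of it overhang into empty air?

Compare the two slices. At z = 4.35: the cube (footprint 21.5×24.5) is included at this height (area 526.75 mm²); the cone at (11.5, 16) does not reach this height (z outside [7.5, 22.5]); the cone at (7.5, 8) is not intersected at this z (z outside [4.5, 17.5]); Combining (union): only the 21.5×24.5 cube is present, so the union is just that shape — area = 526.75 mm²; (whole slice rotated 70° about Z — lengths, areas and connectivity unchanged). At z = 17.4: the 21.5×24.5 cube contributes its full rectangle (area 526.75 mm²); the cone at (11.5, 16) contributes a regular 24-gon of circumradius 6.380 (interpolated between r1=11 and r2=4 at t=0.660) (area = (24/2)·6.380²·sin(360°/24) = 126.42 mm²); the cone at (7.5, 8) (r1=11.5→r2=8) has section circumradius 8.027 here — a regular 24-gon (area = (24/2)·8.027²·sin(360°/24) = 200.11 mm²); Combining (union): the regions partially overlap — summed areas 853.28 mm² minus the doubly-counted overlap 324.75 mm² gives 528.53 mm² — area = 528.53 mm²; (rotated 70° about Z; rotation is an isometry so areas/perimeters/island counts are preserved). Checking containment: at z = 17.4 the cross-section extends beyond the z = 4.35 cross-section by about 1.78 mm².

part overhangs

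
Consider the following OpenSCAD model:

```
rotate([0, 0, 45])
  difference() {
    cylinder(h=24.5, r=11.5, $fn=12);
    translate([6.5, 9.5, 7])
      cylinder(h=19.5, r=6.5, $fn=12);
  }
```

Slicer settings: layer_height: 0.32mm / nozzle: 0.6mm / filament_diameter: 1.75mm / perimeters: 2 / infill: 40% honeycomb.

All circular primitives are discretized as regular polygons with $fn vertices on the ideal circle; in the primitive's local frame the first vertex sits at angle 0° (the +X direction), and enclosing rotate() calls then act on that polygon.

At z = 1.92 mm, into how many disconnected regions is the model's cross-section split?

1

At z = 1.92 mm: the r=11.5 cylinder contributes a regular 12-gon of circumradius 11.5; the cylinder at (6.5, 9.5) does not reach this height (z outside [7, 26.5]); Subtracting the remaining from the first: none of the subtracted shapes is present at this height, so the r=11.5 cylinder is unchanged — 1 connected region; (whole slice rotated 45° about Z — lengths, areas and connectivity unchanged). The result has 1 disconnected region.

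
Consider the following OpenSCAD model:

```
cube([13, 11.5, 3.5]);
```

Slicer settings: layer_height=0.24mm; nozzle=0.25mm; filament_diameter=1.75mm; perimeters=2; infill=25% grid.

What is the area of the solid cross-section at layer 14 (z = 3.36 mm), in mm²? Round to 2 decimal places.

149.50 mm²

At z = 3.36 mm: the 13×11.5 cube contributes its full rectangle (area 149.50 mm²). Overall, the cross-section is a single solid region. Net area = 149.50 mm².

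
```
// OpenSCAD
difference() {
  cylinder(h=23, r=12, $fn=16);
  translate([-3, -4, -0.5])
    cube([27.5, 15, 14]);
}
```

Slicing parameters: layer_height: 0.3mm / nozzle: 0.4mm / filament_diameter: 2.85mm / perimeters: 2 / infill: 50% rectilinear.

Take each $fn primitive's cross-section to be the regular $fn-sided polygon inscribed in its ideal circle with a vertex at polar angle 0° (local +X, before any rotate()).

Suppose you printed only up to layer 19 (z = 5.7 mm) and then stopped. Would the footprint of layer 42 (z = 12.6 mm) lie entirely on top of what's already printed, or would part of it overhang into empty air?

entirely on top

Compare the two slices. At z = 5.7: the cylinder: section is a regular 16-gon, circumradius r=12 (area = (16/2)·12.000²·sin(360°/16) = 440.85 mm²); the cube at (-3, -4) (footprint 27.5×15) is included at this height (area 412.50 mm²); After the difference (first − rest): starting from the r=12 cylinder (440.85 mm²), the 27.5×15 cube at (-3, -4) partially overlaps it — only the 199.12 mm² overlap (of its 412.50 mm²) is removed, clipping the outline — area = 241.73 mm². At z = 12.6: the r=12 cylinder gives a regular 16-gon of circumradius 12 (constant along its height) (area = (16/2)·12.000²·sin(360°/16) = 440.85 mm²); the cube at (-3, -4) is present — its section is the full 27.5×15 rectangle (area 412.50 mm²); After the difference (first − rest): starting from the r=12 cylinder (440.85 mm²), the 27.5×15 cube at (-3, -4) partially overlaps it — only the 199.12 mm² overlap (of its 412.50 mm²) is removed, clipping the outline — area = 241.73 mm². Checking containment: the cross-section at z = 12.6 is a subset of the cross-section at z = 5.7.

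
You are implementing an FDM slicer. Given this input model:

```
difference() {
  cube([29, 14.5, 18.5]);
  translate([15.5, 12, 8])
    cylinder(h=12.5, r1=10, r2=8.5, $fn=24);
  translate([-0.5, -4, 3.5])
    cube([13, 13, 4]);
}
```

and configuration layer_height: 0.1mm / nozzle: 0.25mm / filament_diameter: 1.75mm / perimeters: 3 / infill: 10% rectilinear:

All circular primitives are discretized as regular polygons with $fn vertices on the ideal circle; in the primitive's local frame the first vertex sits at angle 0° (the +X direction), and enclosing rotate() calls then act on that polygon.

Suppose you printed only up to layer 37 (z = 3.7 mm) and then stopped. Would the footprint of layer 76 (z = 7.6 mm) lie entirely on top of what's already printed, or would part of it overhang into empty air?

Compare the two slices. At z = 3.7: the 29×14.5 cube contributes its full rectangle (area 420.50 mm²); the cone at (15.5, 12) does not reach this height (z outside [8, 20.5]); the cube at (-0.5, -4) (footprint 13×13) is included at this height (area 169.00 mm²); After the difference (first − rest): starting from the 29×14.5 cube (420.50 mm²), the 13×13 cube at (-0.5, -4) partially overlaps it — only the 112.50 mm² overlap (of its 169.00 mm²) is removed, clipping the outline — area = 308.00 mm². At z = 7.6: the cube (footprint 29×14.5) is included at this height (area 420.50 mm²); the cone at (15.5, 12) is absent (z outside [8, 20.5]); the cube at (-0.5, -4) is not intersected at this z (z outside [3.5, 7.5]); Subtracting the remaining from the first: none of the subtracted shapes is present at this height, so the 29×14.5 cube is unchanged — area = 420.50 mm². Checking containment: at z = 7.6 the cross-section extends beyond the z = 3.7 cross-section by about 112.50 mm².

part overhangs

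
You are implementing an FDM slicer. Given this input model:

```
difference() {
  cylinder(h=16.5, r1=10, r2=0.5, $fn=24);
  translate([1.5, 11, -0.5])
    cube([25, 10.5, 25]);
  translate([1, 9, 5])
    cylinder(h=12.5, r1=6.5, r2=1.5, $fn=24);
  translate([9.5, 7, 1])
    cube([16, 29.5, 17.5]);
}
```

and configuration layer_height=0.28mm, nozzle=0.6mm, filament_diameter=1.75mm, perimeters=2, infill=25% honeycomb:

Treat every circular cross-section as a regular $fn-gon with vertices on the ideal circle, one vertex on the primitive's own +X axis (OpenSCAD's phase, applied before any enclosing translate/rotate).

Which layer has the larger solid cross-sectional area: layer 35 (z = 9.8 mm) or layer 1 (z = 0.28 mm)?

Layer 35 (z = 9.8): the cone contributes a regular 24-gon of circumradius 4.358 (interpolated between r1=10 and r2=0.5 at t=0.594) (area = (24/2)·4.358²·sin(360°/24) = 58.97 mm²); the cube at (1.5, 11) (footprint 25×10.5) is included at this height (area 262.50 mm²); the cone at (1, 9) contributes a regular 24-gon of circumradius 4.580 (interpolated between r1=6.5 and r2=1.5 at t=0.384) (area = (24/2)·4.580²·sin(360°/24) = 65.15 mm²); the cube at (9.5, 7) is present — its section is the full 16×29.5 rectangle (area 472.00 mm²); After the difference (first − rest): starting from the cone (58.97 mm²), the 25×10.5 cube at (1.5, 11) misses the remaining region (no effect); the cone at (1, 9) misses the remaining region (no effect); the 16×29.5 cube at (9.5, 7) misses the remaining region (no effect) — area = 58.97 mm². So its area = 58.97 mm². Layer 1 (z = 0.28): the cone (r1=10→r2=0.5) has section circumradius 9.839 here — a regular 24-gon (area = (24/2)·9.839²·sin(360°/24) = 300.65 mm²); the cube at (1.5, 11) is present — its section is the full 25×10.5 rectangle (area 262.50 mm²); the cone at (1, 9) is not intersected at this z (z outside [5, 17.5]); the cube at (9.5, 7) is not intersected at this z (z outside [1, 18.5]); Subtracting the remaining from the first: starting from the cone (300.65 mm²), the 25×10.5 cube at (1.5, 11) misses the remaining region (no effect) — area = 300.65 mm². So its area = 300.65 mm². Layer 1 is larger (300.65 vs 58.97 mm²).

layer 1 (z = 0.28 mm)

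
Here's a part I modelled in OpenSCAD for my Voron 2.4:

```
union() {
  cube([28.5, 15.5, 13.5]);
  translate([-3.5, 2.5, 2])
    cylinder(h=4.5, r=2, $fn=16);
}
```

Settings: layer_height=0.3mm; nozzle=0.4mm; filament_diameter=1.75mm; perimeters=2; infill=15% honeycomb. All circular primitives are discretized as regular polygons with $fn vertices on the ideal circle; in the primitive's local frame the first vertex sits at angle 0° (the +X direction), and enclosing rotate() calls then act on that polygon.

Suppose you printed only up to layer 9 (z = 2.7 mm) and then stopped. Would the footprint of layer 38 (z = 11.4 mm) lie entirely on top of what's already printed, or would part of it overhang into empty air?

entirely on top

Compare the two slices. At z = 2.7: the cube (footprint 28.5×15.5) is included at this height (area 441.75 mm²); the cylinder at (-3.5, 2.5): section is a regular 16-gon, circumradius r=2 (area = (16/2)·2.000²·sin(360°/16) = 12.25 mm²); Combining (union): the 2 present regions are separate (no shared area or edge), so areas and boundary lengths simply add and each stays a separate island — area = 454.00 mm². At z = 11.4: the cube (footprint 28.5×15.5) is included at this height (area 441.75 mm²); the cylinder at (-3.5, 2.5) does not reach this height (z outside [2, 6.5]); Combining (union): only the 28.5×15.5 cube is present, so the union is just that shape — area = 441.75 mm². Checking containment: the cross-section at z = 11.4 is a subset of the cross-section at z = 2.7.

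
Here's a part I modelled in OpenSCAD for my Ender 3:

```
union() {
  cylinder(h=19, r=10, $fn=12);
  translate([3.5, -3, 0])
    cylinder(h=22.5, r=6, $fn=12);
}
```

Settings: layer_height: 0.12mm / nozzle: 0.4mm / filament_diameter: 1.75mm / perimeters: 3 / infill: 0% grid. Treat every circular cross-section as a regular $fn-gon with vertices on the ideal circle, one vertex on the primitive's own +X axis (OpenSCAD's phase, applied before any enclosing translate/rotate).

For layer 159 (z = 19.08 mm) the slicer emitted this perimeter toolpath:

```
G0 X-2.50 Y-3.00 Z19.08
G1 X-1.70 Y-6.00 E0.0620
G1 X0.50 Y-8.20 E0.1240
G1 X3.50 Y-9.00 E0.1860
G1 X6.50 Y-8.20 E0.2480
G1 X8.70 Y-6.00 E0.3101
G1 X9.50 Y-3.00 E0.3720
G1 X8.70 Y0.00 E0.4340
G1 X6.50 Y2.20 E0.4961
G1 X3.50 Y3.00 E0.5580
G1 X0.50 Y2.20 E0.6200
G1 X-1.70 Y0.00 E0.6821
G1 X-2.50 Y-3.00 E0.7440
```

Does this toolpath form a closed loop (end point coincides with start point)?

yes

Start point (G0): (-2.50, -3.00). End point (last G1): the path returns to the start — closed.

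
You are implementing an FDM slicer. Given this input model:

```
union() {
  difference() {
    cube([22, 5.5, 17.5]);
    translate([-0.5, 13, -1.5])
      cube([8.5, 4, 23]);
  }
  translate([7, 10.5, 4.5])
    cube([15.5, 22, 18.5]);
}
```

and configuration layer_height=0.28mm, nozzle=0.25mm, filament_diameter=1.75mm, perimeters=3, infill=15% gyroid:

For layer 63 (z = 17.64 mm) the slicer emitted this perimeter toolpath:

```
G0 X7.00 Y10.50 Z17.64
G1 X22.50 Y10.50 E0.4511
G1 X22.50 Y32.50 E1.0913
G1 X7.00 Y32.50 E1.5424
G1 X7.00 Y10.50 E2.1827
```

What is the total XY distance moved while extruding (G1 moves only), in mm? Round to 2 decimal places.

Sum the Euclidean lengths of each G1 segment: total = 75.00 mm.

75.00 mm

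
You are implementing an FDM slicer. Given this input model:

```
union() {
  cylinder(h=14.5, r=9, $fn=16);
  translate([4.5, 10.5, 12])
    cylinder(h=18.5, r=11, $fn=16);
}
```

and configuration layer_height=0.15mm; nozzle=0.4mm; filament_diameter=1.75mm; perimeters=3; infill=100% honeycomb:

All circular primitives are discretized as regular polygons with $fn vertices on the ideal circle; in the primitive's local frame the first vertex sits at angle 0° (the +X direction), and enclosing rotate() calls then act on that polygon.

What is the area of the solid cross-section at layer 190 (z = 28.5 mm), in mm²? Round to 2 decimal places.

370.44 mm²

At z = 28.5 mm: the cylinder does not reach this height (z outside [0, 14.5]); the r=11 cylinder at (4.5, 10.5) contributes a regular 16-gon of circumradius 11 (area = (16/2)·11.000²·sin(360°/16) = 370.44 mm²); Merging all regions: only the r=11 cylinder at (4.5, 10.5) is present, so the union is just that shape — area = 370.44 mm². Overall, the cross-section is a single solid region. Net area = 370.44 mm².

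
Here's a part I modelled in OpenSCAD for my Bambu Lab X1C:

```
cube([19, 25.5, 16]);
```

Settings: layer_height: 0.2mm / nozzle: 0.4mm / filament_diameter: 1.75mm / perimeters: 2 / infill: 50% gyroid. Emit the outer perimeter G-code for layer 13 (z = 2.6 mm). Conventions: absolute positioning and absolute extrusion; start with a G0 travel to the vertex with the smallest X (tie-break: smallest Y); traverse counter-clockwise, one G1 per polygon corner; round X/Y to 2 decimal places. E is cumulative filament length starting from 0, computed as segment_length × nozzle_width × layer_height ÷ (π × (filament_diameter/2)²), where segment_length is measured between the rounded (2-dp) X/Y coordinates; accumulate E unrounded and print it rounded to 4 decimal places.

At z = 2.6 mm: the 19×25.5 cube contributes its full rectangle. The outline is a single polygon with 4 vertices. Extrusion per mm of travel: 0.4 × 0.2 / (π × 0.875²) = 0.033260. Accumulating E over each segment gives final E = 2.9602.

G0 X0.00 Y0.00 Z2.60
G1 X19.00 Y0.00 E0.6319
G1 X19.00 Y25.50 E1.4801
G1 X0.00 Y25.50 E2.1120
G1 X0.00 Y0.00 E2.9602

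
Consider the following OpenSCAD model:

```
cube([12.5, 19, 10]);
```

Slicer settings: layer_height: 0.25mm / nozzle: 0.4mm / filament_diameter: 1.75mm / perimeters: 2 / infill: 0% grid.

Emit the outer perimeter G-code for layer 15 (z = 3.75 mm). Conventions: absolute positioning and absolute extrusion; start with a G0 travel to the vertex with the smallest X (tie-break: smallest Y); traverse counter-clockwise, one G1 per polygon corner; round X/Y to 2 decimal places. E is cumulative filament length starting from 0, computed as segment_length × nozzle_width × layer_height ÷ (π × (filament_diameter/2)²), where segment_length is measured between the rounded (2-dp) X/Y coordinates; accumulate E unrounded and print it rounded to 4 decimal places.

At z = 3.75 mm: the 12.5×19 cube contributes its full rectangle. The outline is a single polygon with 4 vertices. Extrusion per mm of travel: 0.4 × 0.25 / (π × 0.875²) = 0.041575. Accumulating E over each segment gives final E = 2.6192.

G0 X0.00 Y0.00 Z3.75
G1 X12.50 Y0.00 E0.5197
G1 X12.50 Y19.00 E1.3096
G1 X0.00 Y19.00 E1.8293
G1 X0.00 Y0.00 E2.6192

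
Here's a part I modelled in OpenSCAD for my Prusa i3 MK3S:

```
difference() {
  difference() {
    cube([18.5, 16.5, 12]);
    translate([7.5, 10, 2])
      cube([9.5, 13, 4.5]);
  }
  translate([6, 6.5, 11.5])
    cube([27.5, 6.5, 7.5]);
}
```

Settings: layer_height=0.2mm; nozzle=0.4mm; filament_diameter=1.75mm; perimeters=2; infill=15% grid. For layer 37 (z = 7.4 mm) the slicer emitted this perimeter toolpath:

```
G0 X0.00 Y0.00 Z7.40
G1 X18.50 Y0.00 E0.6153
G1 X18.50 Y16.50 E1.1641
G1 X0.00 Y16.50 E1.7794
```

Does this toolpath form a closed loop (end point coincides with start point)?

no

Start point (G0): (0.00, 0.00). End point (last G1): the path does not return to the start — open.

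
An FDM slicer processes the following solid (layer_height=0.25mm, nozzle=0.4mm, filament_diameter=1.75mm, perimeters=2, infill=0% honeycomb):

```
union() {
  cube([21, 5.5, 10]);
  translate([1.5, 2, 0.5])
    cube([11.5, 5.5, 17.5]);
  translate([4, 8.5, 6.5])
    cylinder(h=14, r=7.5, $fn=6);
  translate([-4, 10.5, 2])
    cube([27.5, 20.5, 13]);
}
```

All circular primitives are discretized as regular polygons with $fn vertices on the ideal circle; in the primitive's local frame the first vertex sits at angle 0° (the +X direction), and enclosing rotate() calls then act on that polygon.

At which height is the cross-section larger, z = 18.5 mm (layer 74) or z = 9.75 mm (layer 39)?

layer 39 (z = 9.75 mm)

Layer 74 (z = 18.5): the cube is not intersected at this z (z outside [0, 10]); the cube at (1.5, 2) does not reach this height (z outside [0.5, 18]); the r=7.5 cylinder at (4, 8.5) contributes a regular 6-gon of circumradius 7.5 (area = (6/2)·7.500²·sin(360°/6) = 146.14 mm²); the cube at (-4, 10.5) does not reach this height (z outside [2, 15]); Merging all regions: only the r=7.5 cylinder at (4, 8.5) is present, so the union is just that shape — area = 146.14 mm². So its area = 146.14 mm². Layer 39 (z = 9.75): the cube is present — its section is the full 21×5.5 rectangle (area 115.50 mm²); the 11.5×5.5 cube at (1.5, 2) contributes its full rectangle (area 63.25 mm²); the r=7.5 cylinder at (4, 8.5) contributes a regular 6-gon of circumradius 7.5 (area = (6/2)·7.500²·sin(360°/6) = 146.14 mm²); the 27.5×20.5 cube at (-4, 10.5) contributes its full rectangle (area 563.75 mm²); Taking the union: the regions partially overlap — summed areas 888.64 mm² minus the doubly-counted overlap 133.88 mm² gives 754.76 mm² — area = 754.76 mm². So its area = 754.76 mm². Layer 39 is larger (754.76 vs 146.14 mm²).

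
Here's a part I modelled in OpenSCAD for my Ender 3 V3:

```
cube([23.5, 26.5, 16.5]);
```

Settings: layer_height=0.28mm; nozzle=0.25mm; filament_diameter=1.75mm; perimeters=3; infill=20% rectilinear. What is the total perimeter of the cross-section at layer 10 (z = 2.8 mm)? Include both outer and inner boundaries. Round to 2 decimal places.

At z = 2.8 mm: the cube (footprint 23.5×26.5) is included at this height (perimeter 100.00 mm). Overall, the cross-section is a single solid region. Total boundary length (outer) = 100.00 mm.

100.00 mm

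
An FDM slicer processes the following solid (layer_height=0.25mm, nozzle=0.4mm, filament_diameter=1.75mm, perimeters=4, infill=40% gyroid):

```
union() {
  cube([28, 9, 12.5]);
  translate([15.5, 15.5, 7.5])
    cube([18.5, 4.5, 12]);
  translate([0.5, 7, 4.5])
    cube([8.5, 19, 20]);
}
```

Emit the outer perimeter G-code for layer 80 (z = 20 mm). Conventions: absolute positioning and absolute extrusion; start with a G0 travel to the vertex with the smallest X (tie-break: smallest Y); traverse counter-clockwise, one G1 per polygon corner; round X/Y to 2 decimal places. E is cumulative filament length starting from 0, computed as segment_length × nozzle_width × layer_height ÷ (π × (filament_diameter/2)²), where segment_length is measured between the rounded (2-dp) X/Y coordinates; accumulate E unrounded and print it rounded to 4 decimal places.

At z = 20 mm: the cube is not intersected at this z (z outside [0, 12.5]); the cube at (15.5, 15.5) is absent (z outside [7.5, 19.5]); the 8.5×19 cube at (0.5, 7) contributes its full rectangle; Merging all regions: only the 8.5×19 cube at (0.5, 7) is present, so the union is just that shape — 1 connected region. The outline is a single polygon with 4 vertices. Extrusion per mm of travel: 0.4 × 0.25 / (π × 0.875²) = 0.041575. Accumulating E over each segment gives final E = 2.2866.

G0 X0.50 Y7.00 Z20.00
G1 X9.00 Y7.00 E0.3534
G1 X9.00 Y26.00 E1.1433
G1 X0.50 Y26.00 E1.4967
G1 X0.50 Y7.00 E2.2866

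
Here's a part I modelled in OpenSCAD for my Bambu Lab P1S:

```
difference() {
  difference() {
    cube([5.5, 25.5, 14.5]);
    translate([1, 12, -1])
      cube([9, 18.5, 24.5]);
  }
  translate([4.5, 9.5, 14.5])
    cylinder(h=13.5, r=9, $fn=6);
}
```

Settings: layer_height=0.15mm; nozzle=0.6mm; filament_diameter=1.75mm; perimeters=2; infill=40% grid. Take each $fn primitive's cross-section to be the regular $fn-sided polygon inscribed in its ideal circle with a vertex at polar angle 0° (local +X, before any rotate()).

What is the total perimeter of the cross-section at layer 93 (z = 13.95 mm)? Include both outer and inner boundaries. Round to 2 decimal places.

62.00 mm

At z = 13.95 mm: the 5.5×25.5 cube contributes its full rectangle (perimeter 62.00 mm); the cube at (1, 12) (footprint 9×18.5) is included at this height (perimeter 55.00 mm); Taking the first minus the rest: starting from the 5.5×25.5 cube, the 9×18.5 cube at (1, 12) partially overlaps it — only the 60.75 mm² overlap (of its 166.50 mm²) is removed, clipping the outline — boundary = 62.00 mm; the cylinder at (4.5, 9.5) is absent (z outside [14.5, 28]); Taking the first minus the rest: none of the subtracted shapes is present at this height, so the result so far is unchanged — boundary = 62.00 mm. Overall, the cross-section is a single solid region. Total boundary length (outer) = 62.00 mm.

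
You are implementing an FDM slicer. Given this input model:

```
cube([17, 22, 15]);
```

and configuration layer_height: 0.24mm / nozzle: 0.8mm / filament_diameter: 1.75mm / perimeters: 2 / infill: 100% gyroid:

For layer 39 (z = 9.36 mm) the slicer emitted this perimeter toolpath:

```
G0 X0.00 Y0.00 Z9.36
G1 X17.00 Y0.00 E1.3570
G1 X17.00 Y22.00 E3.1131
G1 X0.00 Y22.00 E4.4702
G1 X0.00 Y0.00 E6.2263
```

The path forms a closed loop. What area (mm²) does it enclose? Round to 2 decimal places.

374.00 mm²

Apply the shoelace formula to the sequence of (X, Y) vertices; enclosed area = 374.00 mm².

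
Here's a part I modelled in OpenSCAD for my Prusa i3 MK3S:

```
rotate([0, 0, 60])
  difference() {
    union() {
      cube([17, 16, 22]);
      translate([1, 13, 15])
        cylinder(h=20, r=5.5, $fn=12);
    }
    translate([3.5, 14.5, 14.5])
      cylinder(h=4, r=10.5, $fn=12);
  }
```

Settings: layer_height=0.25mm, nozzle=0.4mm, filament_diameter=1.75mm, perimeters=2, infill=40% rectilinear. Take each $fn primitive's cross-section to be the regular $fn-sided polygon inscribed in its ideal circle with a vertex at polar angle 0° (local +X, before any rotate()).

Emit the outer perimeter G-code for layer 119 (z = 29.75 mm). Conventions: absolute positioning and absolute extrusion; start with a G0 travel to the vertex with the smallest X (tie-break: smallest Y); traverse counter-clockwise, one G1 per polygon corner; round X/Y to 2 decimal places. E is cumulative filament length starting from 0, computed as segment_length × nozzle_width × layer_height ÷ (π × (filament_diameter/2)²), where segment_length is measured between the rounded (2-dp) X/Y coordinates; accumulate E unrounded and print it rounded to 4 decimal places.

G0 X-16.26 Y7.37 Z29.75
G1 X-15.52 Y4.62 E0.1184
G1 X-13.51 Y2.60 E0.2369
G1 X-10.76 Y1.87 E0.3552
G1 X-8.01 Y2.60 E0.4735
G1 X-6.00 Y4.62 E0.5919
G1 X-5.26 Y7.37 E0.7103
G1 X-6.00 Y10.12 E0.8287
G1 X-8.01 Y12.13 E0.9469
G1 X-10.76 Y12.87 E1.0653
G1 X-13.51 Y12.13 E1.1837
G1 X-15.52 Y10.12 E1.3019
G1 X-16.26 Y7.37 E1.4203

At z = 29.75 mm: the cube is not intersected at this z (z outside [0, 22]); the r=5.5 cylinder at (1, 13) contributes a regular 12-gon of circumradius 5.5; Taking the union: only the r=5.5 cylinder at (1, 13) is present, so the union is just that shape — 1 connected region; the cylinder at (3.5, 14.5) is absent (z outside [14.5, 18.5]); After the difference (first − rest): none of the subtracted shapes is present at this height, so that combined region is unchanged — 1 connected region; (rotated 60° about Z; rotation is an isometry so areas/perimeters/island counts are preserved). The outline is a single polygon with 12 vertices. Extrusion per mm of travel: 0.4 × 0.25 / (π × 0.875²) = 0.041575. Accumulating E over each segment gives final E = 1.4203.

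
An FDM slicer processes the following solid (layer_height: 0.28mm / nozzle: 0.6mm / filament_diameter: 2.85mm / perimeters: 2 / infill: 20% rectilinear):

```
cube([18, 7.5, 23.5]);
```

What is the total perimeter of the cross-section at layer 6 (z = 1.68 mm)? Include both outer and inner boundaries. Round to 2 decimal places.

At z = 1.68 mm: the 18×7.5 cube contributes its full rectangle (perimeter 51.00 mm). Overall, the cross-section is a single solid region. Total boundary length (outer) = 51.00 mm.

51.00 mm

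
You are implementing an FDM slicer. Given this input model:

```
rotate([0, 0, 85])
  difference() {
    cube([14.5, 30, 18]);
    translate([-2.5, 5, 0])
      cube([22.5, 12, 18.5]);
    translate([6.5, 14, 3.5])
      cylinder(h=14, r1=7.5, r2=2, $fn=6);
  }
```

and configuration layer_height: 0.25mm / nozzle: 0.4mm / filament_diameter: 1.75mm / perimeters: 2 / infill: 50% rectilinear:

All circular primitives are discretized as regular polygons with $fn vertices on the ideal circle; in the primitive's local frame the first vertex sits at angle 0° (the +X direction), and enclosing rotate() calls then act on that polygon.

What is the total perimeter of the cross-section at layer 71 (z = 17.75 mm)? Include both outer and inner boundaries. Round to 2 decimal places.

94.00 mm

At z = 17.75 mm: the 14.5×30 cube contributes its full rectangle (perimeter 89.00 mm); the 22.5×12 cube at (-2.5, 5) contributes its full rectangle (perimeter 69.00 mm); the cone at (6.5, 14) is absent (z outside [3.5, 17.5]); After the difference (first − rest): starting from the 14.5×30 cube, the 22.5×12 cube at (-2.5, 5) partially overlaps it — only the 174.00 mm² overlap (of its 270.00 mm²) is removed, clipping the outline — boundary = 94.00 mm; (rotated 85° about Z; rotation is an isometry so areas/perimeters/island counts are preserved). Overall, the cross-section has 2 separate islands. Total boundary length (outer) = 94.00 mm.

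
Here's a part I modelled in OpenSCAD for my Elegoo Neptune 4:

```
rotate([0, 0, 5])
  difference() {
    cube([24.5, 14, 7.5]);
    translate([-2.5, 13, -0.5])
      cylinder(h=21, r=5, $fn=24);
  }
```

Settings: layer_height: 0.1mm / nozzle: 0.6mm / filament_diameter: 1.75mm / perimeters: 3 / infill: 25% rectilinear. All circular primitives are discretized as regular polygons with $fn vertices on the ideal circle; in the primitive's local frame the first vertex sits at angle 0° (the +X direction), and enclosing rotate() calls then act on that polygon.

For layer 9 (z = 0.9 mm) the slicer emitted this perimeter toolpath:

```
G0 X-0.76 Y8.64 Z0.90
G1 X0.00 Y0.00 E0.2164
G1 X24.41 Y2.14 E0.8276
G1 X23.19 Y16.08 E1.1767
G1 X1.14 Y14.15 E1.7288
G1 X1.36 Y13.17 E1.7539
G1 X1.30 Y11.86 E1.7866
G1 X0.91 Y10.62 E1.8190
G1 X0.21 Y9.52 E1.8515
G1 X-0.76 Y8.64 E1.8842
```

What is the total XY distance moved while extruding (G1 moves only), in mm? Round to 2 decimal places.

Sum the Euclidean lengths of each G1 segment: total = 75.53 mm.

75.53 mm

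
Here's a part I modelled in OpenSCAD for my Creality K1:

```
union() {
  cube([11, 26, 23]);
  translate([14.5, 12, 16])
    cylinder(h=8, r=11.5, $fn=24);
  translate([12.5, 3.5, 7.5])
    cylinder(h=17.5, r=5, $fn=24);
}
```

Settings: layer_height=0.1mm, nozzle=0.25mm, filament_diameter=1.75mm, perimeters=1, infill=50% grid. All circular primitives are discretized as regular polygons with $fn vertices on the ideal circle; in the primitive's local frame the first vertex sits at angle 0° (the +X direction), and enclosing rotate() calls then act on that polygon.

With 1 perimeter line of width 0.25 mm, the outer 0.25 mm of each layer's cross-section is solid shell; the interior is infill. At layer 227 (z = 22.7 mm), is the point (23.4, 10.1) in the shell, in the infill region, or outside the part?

At z = 22.7 mm: the cube (footprint 11×26) is included at this height; the cylinder at (14.5, 12): section is a regular 24-gon, circumradius r=11.5; the r=5 cylinder at (12.5, 3.5) contributes a regular 24-gon of circumradius 5; Combining (union): the regions partially overlap (shared area 193.30 mm²), so overlapping operands fuse into one piece — 1 connected region. Overall, the cross-section is a single solid region. The nearest boundary edge runs (26.00, 12.00)→(25.61, 9.02); distance from the point to it = 2.33 mm. The point is inside the cross-section and 2.33 mm from the nearest boundary — more than the 0.25 mm shell width (1 × 0.25), so it's in the infill interior.

infill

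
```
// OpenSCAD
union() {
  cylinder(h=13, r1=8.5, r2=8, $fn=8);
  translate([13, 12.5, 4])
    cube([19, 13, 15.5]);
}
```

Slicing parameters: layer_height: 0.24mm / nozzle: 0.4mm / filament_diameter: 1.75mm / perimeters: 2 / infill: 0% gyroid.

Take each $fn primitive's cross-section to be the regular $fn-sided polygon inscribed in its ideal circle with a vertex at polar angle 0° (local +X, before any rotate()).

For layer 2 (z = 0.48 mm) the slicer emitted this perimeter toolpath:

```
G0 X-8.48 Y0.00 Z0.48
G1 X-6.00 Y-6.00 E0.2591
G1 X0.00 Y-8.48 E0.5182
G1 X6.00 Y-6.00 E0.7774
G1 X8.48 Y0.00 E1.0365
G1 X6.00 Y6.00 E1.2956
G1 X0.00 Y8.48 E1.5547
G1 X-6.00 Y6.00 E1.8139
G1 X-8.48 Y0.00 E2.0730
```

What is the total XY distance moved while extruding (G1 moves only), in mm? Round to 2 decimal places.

51.94 mm

Sum the Euclidean lengths of each G1 segment: total = 51.94 mm.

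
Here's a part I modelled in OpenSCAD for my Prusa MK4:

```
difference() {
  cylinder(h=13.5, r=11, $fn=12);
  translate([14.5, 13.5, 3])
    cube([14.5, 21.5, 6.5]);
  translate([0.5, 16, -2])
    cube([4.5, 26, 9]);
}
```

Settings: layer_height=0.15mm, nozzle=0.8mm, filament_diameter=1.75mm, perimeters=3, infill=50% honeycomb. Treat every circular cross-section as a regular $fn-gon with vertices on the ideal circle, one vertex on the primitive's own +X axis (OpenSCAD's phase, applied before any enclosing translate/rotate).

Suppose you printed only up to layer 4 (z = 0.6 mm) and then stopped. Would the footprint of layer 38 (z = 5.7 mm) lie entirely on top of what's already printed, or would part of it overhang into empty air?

entirely on top

Compare the two slices. At z = 0.6: the r=11 cylinder gives a regular 12-gon of circumradius 11 (constant along its height) (area = (12/2)·11.000²·sin(360°/12) = 363.00 mm²); the cube at (14.5, 13.5) is absent (z outside [3, 9.5]); the 4.5×26 cube at (0.5, 16) contributes its full rectangle (area 117.00 mm²); Subtracting the remaining from the first: starting from the r=11 cylinder (363.00 mm²), the 4.5×26 cube at (0.5, 16) misses the remaining region (no effect) — area = 363.00 mm². At z = 5.7: the r=11 cylinder contributes a regular 12-gon of circumradius 11 (area = (12/2)·11.000²·sin(360°/12) = 363.00 mm²); the cube at (14.5, 13.5) (footprint 14.5×21.5) is included at this height (area 311.75 mm²); the cube at (0.5, 16) is present — its section is the full 4.5×26 rectangle (area 117.00 mm²); Taking the first minus the rest: starting from the r=11 cylinder (363.00 mm²), the 14.5×21.5 cube at (14.5, 13.5) misses the remaining region (no effect); the 4.5×26 cube at (0.5, 16) misses the remaining region (no effect) — area = 363.00 mm². Checking containment: the cross-section at z = 5.7 is a subset of the cross-section at z = 0.6.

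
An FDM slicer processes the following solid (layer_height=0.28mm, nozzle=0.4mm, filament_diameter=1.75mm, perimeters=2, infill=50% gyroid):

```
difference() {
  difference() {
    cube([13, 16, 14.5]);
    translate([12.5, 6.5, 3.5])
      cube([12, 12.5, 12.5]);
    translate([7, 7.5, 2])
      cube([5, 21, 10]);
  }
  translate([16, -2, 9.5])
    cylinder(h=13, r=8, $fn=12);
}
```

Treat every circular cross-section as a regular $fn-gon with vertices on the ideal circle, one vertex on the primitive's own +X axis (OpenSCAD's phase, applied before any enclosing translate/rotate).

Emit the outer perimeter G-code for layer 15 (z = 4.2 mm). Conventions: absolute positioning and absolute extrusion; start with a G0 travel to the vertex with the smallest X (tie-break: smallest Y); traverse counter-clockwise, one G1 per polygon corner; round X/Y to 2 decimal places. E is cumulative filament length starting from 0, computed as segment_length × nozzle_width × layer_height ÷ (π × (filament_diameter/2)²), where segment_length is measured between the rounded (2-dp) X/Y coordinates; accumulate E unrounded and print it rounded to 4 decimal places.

At z = 4.2 mm: the 13×16 cube contributes its full rectangle; the cube at (12.5, 6.5) is present — its section is the full 12×12.5 rectangle; the 5×21 cube at (7, 7.5) contributes its full rectangle; Subtracting the remaining from the first: starting from the 13×16 cube, the 12×12.5 cube at (12.5, 6.5) partially overlaps it — only the 4.75 mm² overlap (of its 150.00 mm²) is removed, clipping the outline; the 5×21 cube at (7, 7.5) partially overlaps it — only the 42.50 mm² overlap (of its 105.00 mm²) is removed, clipping the outline — 1 connected region; the cylinder at (16, -2) does not reach this height (z outside [9.5, 22.5]); Taking the first minus the rest: none of the subtracted shapes is present at this height, so the result so far is unchanged — 1 connected region. The outline is a single polygon with 10 vertices. Extrusion per mm of travel: 0.4 × 0.28 / (π × 0.875²) = 0.046564. Accumulating E over each segment gives final E = 3.4923.

G0 X0.00 Y0.00 Z4.20
G1 X13.00 Y0.00 E0.6053
G1 X13.00 Y6.50 E0.9080
G1 X12.50 Y6.50 E0.9313
G1 X12.50 Y16.00 E1.3736
G1 X12.00 Y16.00 E1.3969
G1 X12.00 Y7.50 E1.7927
G1 X7.00 Y7.50 E2.0255
G1 X7.00 Y16.00 E2.4213
G1 X0.00 Y16.00 E2.7473
G1 X0.00 Y0.00 E3.4923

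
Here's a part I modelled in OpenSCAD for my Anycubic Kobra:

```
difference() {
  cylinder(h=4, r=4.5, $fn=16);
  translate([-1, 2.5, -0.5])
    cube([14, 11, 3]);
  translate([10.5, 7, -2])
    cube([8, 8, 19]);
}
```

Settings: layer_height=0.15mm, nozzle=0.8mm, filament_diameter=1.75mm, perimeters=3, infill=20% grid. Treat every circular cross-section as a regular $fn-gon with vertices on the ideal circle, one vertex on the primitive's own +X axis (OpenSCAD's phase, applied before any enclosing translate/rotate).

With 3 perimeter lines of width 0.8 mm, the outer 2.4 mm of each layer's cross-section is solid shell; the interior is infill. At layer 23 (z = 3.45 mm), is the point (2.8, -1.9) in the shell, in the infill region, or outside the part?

At z = 3.45 mm: the cylinder: section is a regular 16-gon, circumradius r=4.5; the cube at (-1, 2.5) is not intersected at this z (z outside [-0.5, 2.5]); the 8×8 cube at (10.5, 7) contributes its full rectangle; Subtracting the remaining from the first: starting from the r=4.5 cylinder, the 8×8 cube at (10.5, 7) misses the remaining region (no effect) — 1 connected region. Overall, the cross-section is a single solid region. The nearest boundary edge runs (4.16, -1.72)→(3.18, -3.18); distance from the point to it = 1.03 mm. The point is inside the cross-section, 1.03 mm from the nearest boundary — within the 2.4 mm shell band (3 × 0.8).

shell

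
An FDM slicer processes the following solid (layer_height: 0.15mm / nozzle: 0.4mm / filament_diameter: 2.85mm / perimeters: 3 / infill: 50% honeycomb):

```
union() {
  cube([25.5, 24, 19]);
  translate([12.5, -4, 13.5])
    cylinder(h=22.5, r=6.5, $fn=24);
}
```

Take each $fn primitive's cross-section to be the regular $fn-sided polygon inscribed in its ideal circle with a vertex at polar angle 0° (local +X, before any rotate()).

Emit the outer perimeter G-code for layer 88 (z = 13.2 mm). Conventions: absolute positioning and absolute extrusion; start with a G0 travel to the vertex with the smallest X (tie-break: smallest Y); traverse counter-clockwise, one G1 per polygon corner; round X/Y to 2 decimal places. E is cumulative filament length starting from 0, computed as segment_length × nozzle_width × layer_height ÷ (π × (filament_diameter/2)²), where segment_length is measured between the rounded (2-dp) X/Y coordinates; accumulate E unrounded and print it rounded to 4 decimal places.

At z = 13.2 mm: the cube is present — its section is the full 25.5×24 rectangle; the cylinder at (12.5, -4) is not intersected at this z (z outside [13.5, 36]); Taking the union: only the 25.5×24 cube is present, so the union is just that shape — 1 connected region. The outline is a single polygon with 4 vertices. Extrusion per mm of travel: 0.4 × 0.15 / (π × 1.425²) = 0.009405. Accumulating E over each segment gives final E = 0.9311.

G0 X0.00 Y0.00 Z13.20
G1 X25.50 Y0.00 E0.2398
G1 X25.50 Y24.00 E0.4656
G1 X0.00 Y24.00 E0.7054
G1 X0.00 Y0.00 E0.9311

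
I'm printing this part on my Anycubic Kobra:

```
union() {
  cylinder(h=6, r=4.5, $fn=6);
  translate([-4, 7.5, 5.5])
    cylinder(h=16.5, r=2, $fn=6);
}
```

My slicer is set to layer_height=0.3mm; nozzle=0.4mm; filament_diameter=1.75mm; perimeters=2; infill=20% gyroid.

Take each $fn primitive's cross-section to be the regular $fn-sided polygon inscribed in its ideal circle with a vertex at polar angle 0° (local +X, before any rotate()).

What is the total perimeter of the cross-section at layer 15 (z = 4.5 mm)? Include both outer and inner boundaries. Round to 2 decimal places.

At z = 4.5 mm: the r=4.5 cylinder contributes a regular 6-gon of circumradius 4.5 (perimeter = 2·6·4.500·sin(180°/6) = 27.00 mm); the cylinder at (-4, 7.5) does not reach this height (z outside [5.5, 22]); Taking the union: only the r=4.5 cylinder is present, so the union is just that shape — boundary = 27.00 mm. Overall, the cross-section is a single solid region. Total boundary length (outer) = 27.00 mm.

27.00 mm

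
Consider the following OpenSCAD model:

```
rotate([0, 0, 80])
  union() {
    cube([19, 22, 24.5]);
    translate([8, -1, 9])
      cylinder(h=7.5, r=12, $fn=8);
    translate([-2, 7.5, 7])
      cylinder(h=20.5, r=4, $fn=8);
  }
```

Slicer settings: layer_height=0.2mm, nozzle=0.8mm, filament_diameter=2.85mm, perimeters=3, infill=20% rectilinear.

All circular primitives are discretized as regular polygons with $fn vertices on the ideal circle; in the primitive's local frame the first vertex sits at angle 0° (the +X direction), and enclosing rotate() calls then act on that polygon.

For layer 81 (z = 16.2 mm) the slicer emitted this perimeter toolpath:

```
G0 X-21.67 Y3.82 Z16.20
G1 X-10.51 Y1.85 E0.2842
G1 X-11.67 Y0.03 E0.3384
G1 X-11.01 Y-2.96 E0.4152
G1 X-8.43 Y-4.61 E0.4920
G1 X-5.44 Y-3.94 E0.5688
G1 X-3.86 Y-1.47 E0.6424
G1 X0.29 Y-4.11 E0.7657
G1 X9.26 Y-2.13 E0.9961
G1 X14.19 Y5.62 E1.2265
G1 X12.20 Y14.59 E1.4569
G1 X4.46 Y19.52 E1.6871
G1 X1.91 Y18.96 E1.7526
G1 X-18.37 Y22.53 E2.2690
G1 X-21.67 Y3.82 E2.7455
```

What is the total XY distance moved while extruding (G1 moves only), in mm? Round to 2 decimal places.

109.47 mm

Sum the Euclidean lengths of each G1 segment: total = 109.47 mm.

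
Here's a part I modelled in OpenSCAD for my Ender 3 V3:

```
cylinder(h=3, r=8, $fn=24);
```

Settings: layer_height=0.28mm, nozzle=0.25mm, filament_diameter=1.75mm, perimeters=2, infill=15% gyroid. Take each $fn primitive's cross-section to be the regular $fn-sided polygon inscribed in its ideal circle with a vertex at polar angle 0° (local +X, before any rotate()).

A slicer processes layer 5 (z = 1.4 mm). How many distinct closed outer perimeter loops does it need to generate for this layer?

1

At z = 1.4 mm: the cylinder: section is a regular 24-gon, circumradius r=8. The result has 1 disconnected region.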